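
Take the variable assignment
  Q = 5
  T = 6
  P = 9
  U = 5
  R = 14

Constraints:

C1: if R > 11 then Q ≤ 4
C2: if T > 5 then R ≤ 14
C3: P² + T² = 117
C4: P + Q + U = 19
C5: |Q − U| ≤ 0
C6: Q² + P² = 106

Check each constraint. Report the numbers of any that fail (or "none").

C1: R = 14 > 11, so we need Q ≤ 4; but Q = 5 > 4 — does not hold.
C2: T = 6 > 5, so we need R ≤ 14; R = 14 ≤ 14 — holds.
C3: P² + T² = 9² + 6² = 81 + 36 = 117 — holds.
C4: P + Q + U = 9 + 5 + 5 = 19 — holds.
C5: |5 − 5| = 0; 0 ≤ 0 — holds.
C6: Q² + P² = 5² + 9² = 25 + 81 = 106 — holds.

Constraint 1 is violated.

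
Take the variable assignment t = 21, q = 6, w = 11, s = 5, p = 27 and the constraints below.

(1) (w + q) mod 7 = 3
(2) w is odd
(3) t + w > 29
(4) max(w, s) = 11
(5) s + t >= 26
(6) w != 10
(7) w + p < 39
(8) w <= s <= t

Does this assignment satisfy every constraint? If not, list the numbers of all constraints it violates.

(1) w + q = 17; 17 mod 7 = 3 — satisfied.
(2) w = 11 is odd — satisfied.
(3) t + w = 21 + 11 = 32; 32 > 29 — satisfied.
(4) max(11, 5) = 11 — satisfied.
(5) s + t = 5 + 21 = 26; 26 ≥ 26 — satisfied.
(6) w = 11, and 11 ≠ 10 — satisfied.
(7) w + p = 11 + 27 = 38; 38 < 39 — satisfied.
(8) values 11, 5, 21; w = 11 is not <= s = 5 — violated.

No — constraint 8 is not satisfied.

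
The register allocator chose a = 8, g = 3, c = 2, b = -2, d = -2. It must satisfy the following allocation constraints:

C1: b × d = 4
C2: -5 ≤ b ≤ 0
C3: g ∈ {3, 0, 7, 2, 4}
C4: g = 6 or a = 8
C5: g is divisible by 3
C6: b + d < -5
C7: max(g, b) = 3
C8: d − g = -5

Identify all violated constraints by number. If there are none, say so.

C1: b × d = -2 × (-2) = 4  ✓
C2: b = -2 lies in [-5, 0]  ✓
C3: g = 3 is in {3, 0, 7, 2, 4}  ✓
C4: g = 3 ≠ 6, but a = 8 = 8 (second disjunct)  ✓
C5: 3 / 3 = 1, so 3 divides 3  ✓
C6: b + d = -2 + (-2) = -4; -4 ≥ -5, bound -5 not met  ✗
C7: max(3, -2) = 3  ✓
C8: d − g = -2 − 3 = -5  ✓

Constraint 6 is violated.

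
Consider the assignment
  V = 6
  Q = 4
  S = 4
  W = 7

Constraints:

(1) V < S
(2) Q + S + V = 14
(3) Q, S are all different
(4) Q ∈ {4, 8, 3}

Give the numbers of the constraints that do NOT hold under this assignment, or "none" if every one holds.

Constraints 1, 3 do not hold.

(1) V = 6, S = 4; 6 ≥ 4 (want <) — does not hold.
(2) Q + S + V = 4 + 4 + 6 = 14 — holds.
(3) Q = S = 4, not all different — does not hold.
(4) Q = 4 is in {4, 8, 3} — holds.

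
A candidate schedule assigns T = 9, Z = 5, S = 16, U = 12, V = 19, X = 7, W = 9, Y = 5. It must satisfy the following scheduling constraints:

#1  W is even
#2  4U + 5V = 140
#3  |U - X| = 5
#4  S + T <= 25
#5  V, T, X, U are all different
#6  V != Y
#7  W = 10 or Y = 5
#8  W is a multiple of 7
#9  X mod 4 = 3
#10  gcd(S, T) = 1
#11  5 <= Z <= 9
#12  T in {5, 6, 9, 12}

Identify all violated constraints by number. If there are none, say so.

#1 W = 9 is odd  false
#2 4U + 5V = 4(12) + 5(19) = 143, not 140  false
#3 |12 - 7| = 5  true
#4 S + T = 16 + 9 = 25; 25 ≤ 25  true
#5 values 19, 9, 7, 12 are pairwise distinct  true
#6 V = 19, Y = 5; distinct  true
#7 W = 9 ≠ 10, but Y = 5 = 5 (second disjunct)  true
#8 9 = 7*1 + 2, so 7 does not divide 9  false
#9 7 mod 4 = 3  true
#10 gcd(16, 9) = 1  true
#11 Z = 5 lies in [5, 9]  true
#12 T = 9 is in {5, 6, 9, 12}  true

Constraints 1, 2, and 8 are violated.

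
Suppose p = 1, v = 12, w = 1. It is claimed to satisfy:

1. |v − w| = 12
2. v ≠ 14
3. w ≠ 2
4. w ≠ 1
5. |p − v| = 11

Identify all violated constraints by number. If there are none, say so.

No — constraints 1 and 4 are not satisfied.

1. |12 − 1| = 11, not 12  no
2. v = 12, and 12 ≠ 14  yes
3. w = 1, and 1 ≠ 2  yes
4. w = 1, but 1 is required to differ  no
5. |1 − 12| = 11  yes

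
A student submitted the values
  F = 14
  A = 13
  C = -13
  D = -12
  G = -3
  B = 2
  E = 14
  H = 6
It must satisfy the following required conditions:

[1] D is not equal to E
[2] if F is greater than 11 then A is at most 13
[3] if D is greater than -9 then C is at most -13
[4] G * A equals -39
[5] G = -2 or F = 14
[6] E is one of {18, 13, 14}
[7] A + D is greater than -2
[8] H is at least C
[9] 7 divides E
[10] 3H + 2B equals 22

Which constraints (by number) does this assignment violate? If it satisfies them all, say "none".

No violations.

[1] D = -12, E = 14; distinct — holds.
[2] F = 14 > 11, so we need A ≤ 13; A = 13 ≤ 13 — holds.
[3] D = -12, not > -9; antecedent false, conditional vacuously true — holds.
[4] G * A = -3 * 13 = -39 — holds.
[5] G = -3 ≠ -2, but F = 14 = 14 (second disjunct) — holds.
[6] E = 14 is in {18, 13, 14} — holds.
[7] A + D = 13 + (-12) = 1; 1 > -2 — holds.
[8] H = 6, C = -13; 6 ≥ -13 — holds.
[9] 14 / 7 = 2, so 7 divides 14 — holds.
[10] 3H + 2B = 3(6) + 2(2) = 22 — holds.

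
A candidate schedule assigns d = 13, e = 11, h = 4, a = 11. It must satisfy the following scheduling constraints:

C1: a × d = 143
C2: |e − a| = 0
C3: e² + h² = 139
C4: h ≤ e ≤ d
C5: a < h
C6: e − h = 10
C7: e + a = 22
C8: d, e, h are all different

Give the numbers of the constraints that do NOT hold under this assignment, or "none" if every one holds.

C1: a × d = 11 × 13 = 143  true
C2: |11 − 11| = 0  true
C3: e² + h² = 11² + 4² = 121 + 16 = 137, not 139  false
C4: values 4 ≤ 11 ≤ 13  true
C5: a = 11, h = 4; 11 ≥ 4 (want <)  false
C6: e − h = 11 − 4 = 7, not 10  false
C7: e + a = 11 + 11 = 22  true
C8: values 13, 11, 4 are pairwise distinct  true

Constraints 3, 5, and 6 do not hold.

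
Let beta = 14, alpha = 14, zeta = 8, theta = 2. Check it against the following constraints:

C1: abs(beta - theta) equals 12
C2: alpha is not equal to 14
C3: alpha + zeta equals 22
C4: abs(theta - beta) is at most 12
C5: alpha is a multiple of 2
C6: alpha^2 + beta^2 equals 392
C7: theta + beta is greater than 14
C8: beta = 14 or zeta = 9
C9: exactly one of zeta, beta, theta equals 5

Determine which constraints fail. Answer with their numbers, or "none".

C1: abs(14 - 2) = 12 — satisfied.
C2: alpha = 14, but 14 is required to differ — violated.
C3: alpha + zeta = 14 + 8 = 22 — satisfied.
C4: abs(2 - 14) = 12; 12 ≤ 12 — satisfied.
C5: 14 / 2 = 7, so 2 divides 14 — satisfied.
C6: alpha^2 + beta^2 = 14^2 + 14^2 = 196 + 196 = 392 — satisfied.
C7: theta + beta = 2 + 14 = 16; 16 > 14 — satisfied.
C8: beta = 14 = 14 (first disjunct) — satisfied.
C9: zeta=8, beta=14, theta=2; 0 of them equal 5, not exactly one — violated.

Violated: 2 and 9.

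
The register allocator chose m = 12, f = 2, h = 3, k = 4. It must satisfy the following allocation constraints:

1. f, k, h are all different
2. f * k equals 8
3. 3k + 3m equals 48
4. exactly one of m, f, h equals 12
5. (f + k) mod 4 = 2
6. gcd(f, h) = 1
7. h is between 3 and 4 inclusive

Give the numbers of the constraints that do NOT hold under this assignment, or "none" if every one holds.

1. values 2, 4, 3 are pairwise distinct  yes
2. f * k = 2 * 4 = 8  yes
3. 3k + 3m = 3(4) + 3(12) = 48  yes
4. m=12, f=2, h=3; 1 of them equals 12  yes
5. f + k = 6; 6 mod 4 = 2  yes
6. gcd(2, 3) = 1  yes
7. h = 3 lies in [3, 4]  yes

All constraints are satisfied.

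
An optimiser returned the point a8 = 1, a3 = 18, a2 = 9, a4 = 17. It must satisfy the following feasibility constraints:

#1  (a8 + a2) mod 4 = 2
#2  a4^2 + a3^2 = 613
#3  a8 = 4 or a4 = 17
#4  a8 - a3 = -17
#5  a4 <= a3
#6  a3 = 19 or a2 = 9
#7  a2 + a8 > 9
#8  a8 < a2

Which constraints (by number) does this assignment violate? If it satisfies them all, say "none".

#1 a8 + a2 = 10; 10 mod 4 = 2 — holds.
#2 a4^2 + a3^2 = 17^2 + 18^2 = 289 + 324 = 613 — holds.
#3 a8 = 1 ≠ 4, but a4 = 17 = 17 (second disjunct) — holds.
#4 a8 - a3 = 1 - 18 = -17 — holds.
#5 a4 = 17, a3 = 18; 17 ≤ 18 — holds.
#6 a3 = 18 ≠ 19, but a2 = 9 = 9 (second disjunct) — holds.
#7 a2 + a8 = 9 + 1 = 10; 10 > 9 — holds.
#8 a8 = 1, a2 = 9; 1 < 9 — holds.

Yes — all constraints hold.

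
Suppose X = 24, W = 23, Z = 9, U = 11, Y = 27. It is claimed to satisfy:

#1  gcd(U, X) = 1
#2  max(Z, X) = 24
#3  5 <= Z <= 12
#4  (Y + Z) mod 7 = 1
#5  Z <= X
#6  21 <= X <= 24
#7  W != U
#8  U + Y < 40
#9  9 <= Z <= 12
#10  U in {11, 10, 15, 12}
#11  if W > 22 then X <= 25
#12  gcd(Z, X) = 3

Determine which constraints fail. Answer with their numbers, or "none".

#1 gcd(11, 24) = 1  yes
#2 max(9, 24) = 24  yes
#3 Z = 9 lies in [5, 12]  yes
#4 Y + Z = 36; 36 mod 7 = 1  yes
#5 Z = 9, X = 24; 9 ≤ 24  yes
#6 X = 24 lies in [21, 24]  yes
#7 W = 23, U = 11; distinct  yes
#8 U + Y = 11 + 27 = 38; 38 < 40  yes
#9 Z = 9 lies in [9, 12]  yes
#10 U = 11 is in {11, 10, 15, 12}  yes
#11 W = 23 > 22, so we need X ≤ 25; X = 24 ≤ 25  yes
#12 gcd(9, 24) = 3  yes

All constraints are satisfied.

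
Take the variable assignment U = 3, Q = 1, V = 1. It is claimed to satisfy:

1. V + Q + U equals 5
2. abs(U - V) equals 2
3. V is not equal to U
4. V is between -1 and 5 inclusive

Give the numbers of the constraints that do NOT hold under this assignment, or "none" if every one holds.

1. V + Q + U = 1 + 1 + 3 = 5 — OK.
2. abs(3 - 1) = 2 — OK.
3. V = 1, U = 3; distinct — OK.
4. V = 1 lies in [-1, 5] — OK.

No violations.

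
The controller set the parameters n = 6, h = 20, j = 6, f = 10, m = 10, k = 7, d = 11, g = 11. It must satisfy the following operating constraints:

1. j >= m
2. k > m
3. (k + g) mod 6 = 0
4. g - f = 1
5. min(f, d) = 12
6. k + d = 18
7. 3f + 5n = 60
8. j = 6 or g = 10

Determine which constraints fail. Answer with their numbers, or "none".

No — constraints 1, 2, 5 are not satisfied.

1. j = 6, m = 10; 6 < 10 (want ≥) — does not hold.
2. k = 7, m = 10; 7 ≤ 10 (want >) — does not hold.
3. k + g = 18; 18 mod 6 = 0 — holds.
4. g - f = 11 - 10 = 1 — holds.
5. min(10, 11) = 10, not 12 — does not hold.
6. k + d = 7 + 11 = 18 — holds.
7. 3f + 5n = 3(10) + 5(6) = 60 — holds.
8. j = 6 = 6 (first disjunct) — holds.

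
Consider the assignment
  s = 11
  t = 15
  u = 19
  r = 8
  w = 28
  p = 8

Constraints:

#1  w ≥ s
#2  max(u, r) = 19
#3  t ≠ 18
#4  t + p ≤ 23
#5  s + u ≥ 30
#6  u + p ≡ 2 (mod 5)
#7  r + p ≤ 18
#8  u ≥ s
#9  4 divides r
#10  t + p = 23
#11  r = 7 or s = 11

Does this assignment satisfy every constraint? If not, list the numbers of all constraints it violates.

#1 w = 28, s = 11; 28 ≥ 11  yes
#2 max(19, 8) = 19  yes
#3 t = 15, and 15 ≠ 18  yes
#4 t + p = 15 + 8 = 23; 23 ≤ 23  yes
#5 s + u = 11 + 19 = 30; 30 ≥ 30  yes
#6 u + p = 27; 27 mod 5 = 2  yes
#7 r + p = 8 + 8 = 16; 16 ≤ 18  yes
#8 u = 19, s = 11; 19 ≥ 11  yes
#9 8 / 4 = 2, so 4 divides 8  yes
#10 t + p = 15 + 8 = 23  yes
#11 r = 8 ≠ 7, but s = 11 = 11 (second disjunct)  yes

All constraints are satisfied.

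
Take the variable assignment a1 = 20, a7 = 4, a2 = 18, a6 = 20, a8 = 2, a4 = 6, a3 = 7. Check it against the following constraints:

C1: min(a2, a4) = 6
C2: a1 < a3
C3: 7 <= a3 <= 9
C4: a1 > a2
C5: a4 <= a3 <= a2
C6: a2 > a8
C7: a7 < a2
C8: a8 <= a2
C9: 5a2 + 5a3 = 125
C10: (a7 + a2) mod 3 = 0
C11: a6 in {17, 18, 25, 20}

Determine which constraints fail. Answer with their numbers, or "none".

Violated: 2 and 10.

C1: min(18, 6) = 6  ✓
C2: a1 = 20, a3 = 7; 20 ≥ 7 (want <)  ✗
C3: a3 = 7 lies in [7, 9]  ✓
C4: a1 = 20, a2 = 18; 20 > 18  ✓
C5: values 6 <= 7 <= 18  ✓
C6: a2 = 18, a8 = 2; 18 > 2  ✓
C7: a7 = 4, a2 = 18; 4 < 18  ✓
C8: a8 = 2, a2 = 18; 2 ≤ 18  ✓
C9: 5a2 + 5a3 = 5(18) + 5(7) = 125  ✓
C10: a7 + a2 = 22; 22 mod 3 = 1, not 0  ✗
C11: a6 = 20 is in {17, 18, 25, 20}  ✓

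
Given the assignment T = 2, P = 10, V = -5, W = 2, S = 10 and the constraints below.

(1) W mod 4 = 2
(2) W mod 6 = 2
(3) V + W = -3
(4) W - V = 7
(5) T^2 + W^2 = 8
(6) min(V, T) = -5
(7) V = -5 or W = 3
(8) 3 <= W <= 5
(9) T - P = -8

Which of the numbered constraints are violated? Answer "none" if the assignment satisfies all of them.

Constraint 8 does not hold.

(1) 2 mod 4 = 2 — holds.
(2) 2 mod 6 = 2 — holds.
(3) V + W = -5 + 2 = -3 — holds.
(4) W - V = 2 - (-5) = 7 — holds.
(5) T^2 + W^2 = 2^2 + 2^2 = 4 + 4 = 8 — holds.
(6) min(-5, 2) = -5 — holds.
(7) V = -5 = -5 (first disjunct) — holds.
(8) W = 2 is outside [3, 5] — fails.
(9) T - P = 2 - 10 = -8 — holds.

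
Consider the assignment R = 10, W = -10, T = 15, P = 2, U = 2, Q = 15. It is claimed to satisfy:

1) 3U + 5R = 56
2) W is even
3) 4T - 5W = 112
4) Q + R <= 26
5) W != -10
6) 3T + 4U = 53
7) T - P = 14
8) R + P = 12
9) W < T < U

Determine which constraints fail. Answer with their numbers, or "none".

1) 3U + 5R = 3(2) + 5(10) = 56  ✓
2) W = -10 is even  ✓
3) 4T - 5W = 4(15) - 5(-10) = 110, not 112  ✗
4) Q + R = 15 + 10 = 25; 25 ≤ 26  ✓
5) W = -10, but -10 is required to differ  ✗
6) 3T + 4U = 3(15) + 4(2) = 53  ✓
7) T - P = 15 - 2 = 13, not 14  ✗
8) R + P = 10 + 2 = 12  ✓
9) values -10, 15, 2; T = 15 is not < U = 2  ✗

No — constraints 3, 5, 7, and 9 are not satisfied.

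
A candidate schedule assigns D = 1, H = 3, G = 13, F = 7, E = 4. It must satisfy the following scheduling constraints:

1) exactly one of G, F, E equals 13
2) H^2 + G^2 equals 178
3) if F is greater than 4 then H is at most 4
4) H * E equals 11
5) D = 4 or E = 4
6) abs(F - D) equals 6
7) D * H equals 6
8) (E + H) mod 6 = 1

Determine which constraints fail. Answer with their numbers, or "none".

Violated: 4 and 7.

1) G=13, F=7, E=4; 1 of them equals 13 — OK.
2) H^2 + G^2 = 3^2 + 13^2 = 9 + 169 = 178 — OK.
3) F = 7 > 4, so we need H ≤ 4; H = 3 ≤ 4 — OK.
4) H * E = 3 * 4 = 12, not 11 — violated.
5) D = 1 ≠ 4, but E = 4 = 4 (second disjunct) — OK.
6) abs(7 - 1) = 6 — OK.
7) D * H = 1 * 3 = 3, not 6 — violated.
8) E + H = 7; 7 mod 6 = 1 — OK.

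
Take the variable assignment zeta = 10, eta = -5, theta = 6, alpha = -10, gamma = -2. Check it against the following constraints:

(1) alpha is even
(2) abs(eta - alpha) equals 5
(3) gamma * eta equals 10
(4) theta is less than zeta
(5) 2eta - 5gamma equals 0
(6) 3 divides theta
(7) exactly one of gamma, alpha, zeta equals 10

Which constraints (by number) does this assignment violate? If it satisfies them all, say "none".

All constraints are satisfied.

(1) alpha = -10 is even — holds.
(2) abs(-5 - (-10)) = 5 — holds.
(3) gamma * eta = -2 * (-5) = 10 — holds.
(4) theta = 6, zeta = 10; 6 < 10 — holds.
(5) 2eta - 5gamma = 2(-5) - 5(-2) = 0 — holds.
(6) 6 / 3 = 2, so 3 divides 6 — holds.
(7) gamma=-2, alpha=-10, zeta=10; 1 of them equals 10 — holds.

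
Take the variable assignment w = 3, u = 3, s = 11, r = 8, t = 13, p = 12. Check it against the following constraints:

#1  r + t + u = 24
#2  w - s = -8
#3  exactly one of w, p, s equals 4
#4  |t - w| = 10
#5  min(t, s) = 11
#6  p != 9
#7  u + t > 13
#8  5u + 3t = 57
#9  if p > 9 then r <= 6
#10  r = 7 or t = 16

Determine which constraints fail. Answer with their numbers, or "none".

#1 r + t + u = 8 + 13 + 3 = 24 — holds.
#2 w - s = 3 - 11 = -8 — holds.
#3 w=3, p=12, s=11; 0 of them equal 4, not exactly one — does not hold.
#4 |13 - 3| = 10 — holds.
#5 min(13, 11) = 11 — holds.
#6 p = 12, and 12 ≠ 9 — holds.
#7 u + t = 3 + 13 = 16; 16 > 13 — holds.
#8 5u + 3t = 5(3) + 3(13) = 54, not 57 — does not hold.
#9 p = 12 > 9, so we need r ≤ 6; but r = 8 > 6 — does not hold.
#10 r = 8 ≠ 7 and t = 13 ≠ 16; both disjuncts false — does not hold.

Constraints 3, 8, 9, and 10 are violated.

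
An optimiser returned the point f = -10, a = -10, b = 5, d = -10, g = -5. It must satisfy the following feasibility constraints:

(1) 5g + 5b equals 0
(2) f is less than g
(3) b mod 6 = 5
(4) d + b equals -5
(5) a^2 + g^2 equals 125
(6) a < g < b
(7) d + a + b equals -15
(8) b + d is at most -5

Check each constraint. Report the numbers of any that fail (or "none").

Yes — all constraints hold.

(1) 5g + 5b = 5(-5) + 5(5) = 0  holds
(2) f = -10, g = -5; -10 < -5  holds
(3) 5 mod 6 = 5  holds
(4) d + b = -10 + 5 = -5  holds
(5) a^2 + g^2 = (-10)^2 + (-5)^2 = 100 + 25 = 125  holds
(6) values -10 < -5 < 5  holds
(7) d + a + b = -10 + (-10) + 5 = -15  holds
(8) b + d = 5 + (-10) = -5; -5 ≤ -5  holds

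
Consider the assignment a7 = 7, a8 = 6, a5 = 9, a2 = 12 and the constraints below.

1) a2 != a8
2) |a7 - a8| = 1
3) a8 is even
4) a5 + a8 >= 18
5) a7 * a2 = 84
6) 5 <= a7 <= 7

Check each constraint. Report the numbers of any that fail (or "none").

1) a2 = 12, a8 = 6; distinct — satisfied.
2) |7 - 6| = 1 — satisfied.
3) a8 = 6 is even — satisfied.
4) a5 + a8 = 9 + 6 = 15; 15 < 18, bound 18 not met — violated.
5) a7 * a2 = 7 * 12 = 84 — satisfied.
6) a7 = 7 lies in [5, 7] — satisfied.

Constraint 4 is violated.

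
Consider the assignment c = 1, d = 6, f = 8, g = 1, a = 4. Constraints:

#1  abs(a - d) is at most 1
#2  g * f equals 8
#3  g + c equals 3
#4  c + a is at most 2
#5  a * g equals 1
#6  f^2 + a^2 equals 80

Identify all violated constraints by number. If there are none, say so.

Constraints 1, 3, 4, and 5 do not hold.

#1 abs(4 - 6) = 2; 2 > 1, exceeds bound 1 — violated.
#2 g * f = 1 * 8 = 8 — OK.
#3 g + c = 1 + 1 = 2, not 3 — violated.
#4 c + a = 1 + 4 = 5; 5 > 2, bound 2 not met — violated.
#5 a * g = 4 * 1 = 4, not 1 — violated.
#6 f^2 + a^2 = 8^2 + 4^2 = 64 + 16 = 80 — OK.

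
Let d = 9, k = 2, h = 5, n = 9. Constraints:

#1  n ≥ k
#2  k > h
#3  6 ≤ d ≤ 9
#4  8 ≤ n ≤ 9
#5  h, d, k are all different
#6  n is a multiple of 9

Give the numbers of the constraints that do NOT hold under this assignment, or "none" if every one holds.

#1 n = 9, k = 2; 9 ≥ 2 — OK.
#2 k = 2, h = 5; 2 ≤ 5 (want >) — violated.
#3 d = 9 lies in [6, 9] — OK.
#4 n = 9 lies in [8, 9] — OK.
#5 values 5, 9, 2 are pairwise distinct — OK.
#6 9 / 9 = 1, so 9 divides 9 — OK.

Violated: 2.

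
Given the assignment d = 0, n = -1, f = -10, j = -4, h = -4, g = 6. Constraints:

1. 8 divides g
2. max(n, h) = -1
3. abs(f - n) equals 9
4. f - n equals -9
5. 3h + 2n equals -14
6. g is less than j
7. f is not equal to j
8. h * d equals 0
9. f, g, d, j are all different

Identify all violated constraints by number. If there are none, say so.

Constraints 1 and 6 are violated.

1. 6 = 8*0 + 6, so 8 does not divide 6  ✘
2. max(-1, -4) = -1  ✔
3. abs(-10 - (-1)) = 9  ✔
4. f - n = -10 - (-1) = -9  ✔
5. 3h + 2n = 3(-4) + 2(-1) = -14  ✔
6. g = 6, j = -4; 6 ≥ -4 (want <)  ✘
7. f = -10, j = -4; distinct  ✔
8. h * d = -4 * 0 = 0  ✔
9. values -10, 6, 0, -4 are pairwise distinct  ✔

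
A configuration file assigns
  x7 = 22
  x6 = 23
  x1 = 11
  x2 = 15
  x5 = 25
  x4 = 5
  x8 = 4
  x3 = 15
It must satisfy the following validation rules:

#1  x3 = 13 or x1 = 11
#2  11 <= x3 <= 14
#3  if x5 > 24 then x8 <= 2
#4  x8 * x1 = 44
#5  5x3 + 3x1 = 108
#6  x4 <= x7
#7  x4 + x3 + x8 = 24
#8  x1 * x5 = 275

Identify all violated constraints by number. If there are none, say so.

No — constraints 2 and 3 are not satisfied.

#1 x3 = 15 ≠ 13, but x1 = 11 = 11 (second disjunct)  OK
#2 x3 = 15 is outside [11, 14]  FAIL
#3 x5 = 25 > 24, so we need x8 ≤ 2; but x8 = 4 > 2  FAIL
#4 x8 * x1 = 4 * 11 = 44  OK
#5 5x3 + 3x1 = 5(15) + 3(11) = 108  OK
#6 x4 = 5, x7 = 22; 5 ≤ 22  OK
#7 x4 + x3 + x8 = 5 + 15 + 4 = 24  OK
#8 x1 * x5 = 11 * 25 = 275  OK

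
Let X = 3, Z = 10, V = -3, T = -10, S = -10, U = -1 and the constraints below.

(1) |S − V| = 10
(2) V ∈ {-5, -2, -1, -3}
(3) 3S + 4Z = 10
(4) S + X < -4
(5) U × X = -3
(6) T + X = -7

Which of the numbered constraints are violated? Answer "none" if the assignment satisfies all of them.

Constraint 1 does not hold.

(1) |-10 − (-3)| = 7, not 10  false
(2) V = -3 is in {-5, -2, -1, -3}  true
(3) 3S + 4Z = 3(-10) + 4(10) = 10  true
(4) S + X = -10 + 3 = -7; -7 < -4  true
(5) U × X = -1 × 3 = -3  true
(6) T + X = -10 + 3 = -7  true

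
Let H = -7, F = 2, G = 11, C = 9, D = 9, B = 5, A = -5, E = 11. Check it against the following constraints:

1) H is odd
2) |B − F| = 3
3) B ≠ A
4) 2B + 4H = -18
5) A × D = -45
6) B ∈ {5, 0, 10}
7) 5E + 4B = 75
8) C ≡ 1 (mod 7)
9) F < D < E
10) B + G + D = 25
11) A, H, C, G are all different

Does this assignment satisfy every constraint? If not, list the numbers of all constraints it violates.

Violated: 8.

1) H = -7 is odd  true
2) |5 − 2| = 3  true
3) B = 5, A = -5; distinct  true
4) 2B + 4H = 2(5) + 4(-7) = -18  true
5) A × D = -5 × 9 = -45  true
6) B = 5 is in {5, 0, 10}  true
7) 5E + 4B = 5(11) + 4(5) = 75  true
8) 9 mod 7 = 2, not 1  false
9) values 2 < 9 < 11  true
10) B + G + D = 5 + 11 + 9 = 25  true
11) values -5, -7, 9, 11 are pairwise distinct  true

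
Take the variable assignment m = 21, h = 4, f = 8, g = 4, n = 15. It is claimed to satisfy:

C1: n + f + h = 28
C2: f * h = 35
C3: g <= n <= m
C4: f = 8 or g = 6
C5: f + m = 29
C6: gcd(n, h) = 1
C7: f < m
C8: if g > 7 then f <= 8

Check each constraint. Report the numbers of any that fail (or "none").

The assignment fails constraints 1 and 2.

C1: n + f + h = 15 + 8 + 4 = 27, not 28  FAIL
C2: f * h = 8 * 4 = 32, not 35  FAIL
C3: values 4 <= 15 <= 21  OK
C4: f = 8 = 8 (first disjunct)  OK
C5: f + m = 8 + 21 = 29  OK
C6: gcd(15, 4) = 1  OK
C7: f = 8, m = 21; 8 < 21  OK
C8: g = 4, not > 7; antecedent false, conditional vacuously true  OK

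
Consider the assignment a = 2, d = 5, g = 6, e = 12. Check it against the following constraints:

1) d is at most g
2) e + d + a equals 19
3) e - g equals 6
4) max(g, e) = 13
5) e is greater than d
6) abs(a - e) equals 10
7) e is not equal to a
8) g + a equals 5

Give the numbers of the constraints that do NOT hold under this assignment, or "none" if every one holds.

Constraints 4 and 8 do not hold.

1) d = 5, g = 6; 5 ≤ 6  true
2) e + d + a = 12 + 5 + 2 = 19  true
3) e - g = 12 - 6 = 6  true
4) max(6, 12) = 12, not 13  false
5) e = 12, d = 5; 12 > 5  true
6) abs(2 - 12) = 10  true
7) e = 12, a = 2; distinct  true
8) g + a = 6 + 2 = 8, not 5  false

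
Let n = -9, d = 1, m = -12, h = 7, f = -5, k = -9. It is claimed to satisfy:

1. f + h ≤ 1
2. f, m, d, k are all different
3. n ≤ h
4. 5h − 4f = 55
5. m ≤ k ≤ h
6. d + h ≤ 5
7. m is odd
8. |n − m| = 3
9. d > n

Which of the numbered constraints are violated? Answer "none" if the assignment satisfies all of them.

The assignment fails constraints 1, 6, and 7.

1. f + h = -5 + 7 = 2; 2 > 1, bound 1 not met  FAIL
2. values -5, -12, 1, -9 are pairwise distinct  OK
3. n = -9, h = 7; -9 ≤ 7  OK
4. 5h − 4f = 5(7) − 4(-5) = 55  OK
5. values -12 ≤ -9 ≤ 7  OK
6. d + h = 1 + 7 = 8; 8 > 5, bound 5 not met  FAIL
7. m = -12 is even  FAIL
8. |-9 − (-12)| = 3  OK
9. d = 1, n = -9; 1 > -9  OK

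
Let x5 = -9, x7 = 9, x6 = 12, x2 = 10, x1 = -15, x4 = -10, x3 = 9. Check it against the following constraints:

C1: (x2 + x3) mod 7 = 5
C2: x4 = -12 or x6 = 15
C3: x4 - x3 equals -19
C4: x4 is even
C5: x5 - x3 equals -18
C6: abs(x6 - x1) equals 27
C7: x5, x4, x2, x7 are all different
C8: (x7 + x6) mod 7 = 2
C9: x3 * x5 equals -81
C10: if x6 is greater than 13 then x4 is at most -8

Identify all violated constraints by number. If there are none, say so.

Constraints 2 and 8 do not hold.

C1: x2 + x3 = 19; 19 mod 7 = 5 — holds.
C2: x4 = -10 ≠ -12 and x6 = 12 ≠ 15; both disjuncts false — does not hold.
C3: x4 - x3 = -10 - 9 = -19 — holds.
C4: x4 = -10 is even — holds.
C5: x5 - x3 = -9 - 9 = -18 — holds.
C6: abs(12 - (-15)) = 27 — holds.
C7: values -9, -10, 10, 9 are pairwise distinct — holds.
C8: x7 + x6 = 21; 21 mod 7 = 0, not 2 — does not hold.
C9: x3 * x5 = 9 * (-9) = -81 — holds.
C10: x6 = 12, not > 13; antecedent false, conditional vacuously true — holds.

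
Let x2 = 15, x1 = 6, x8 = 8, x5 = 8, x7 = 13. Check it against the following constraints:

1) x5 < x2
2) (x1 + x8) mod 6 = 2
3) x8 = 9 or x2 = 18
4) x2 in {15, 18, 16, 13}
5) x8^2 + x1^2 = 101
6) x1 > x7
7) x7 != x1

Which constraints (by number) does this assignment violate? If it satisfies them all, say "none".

1) x5 = 8, x2 = 15; 8 < 15 — holds.
2) x1 + x8 = 14; 14 mod 6 = 2 — holds.
3) x8 = 8 ≠ 9 and x2 = 15 ≠ 18; both disjuncts false — fails.
4) x2 = 15 is in {15, 18, 16, 13} — holds.
5) x8^2 + x1^2 = 8^2 + 6^2 = 64 + 36 = 100, not 101 — fails.
6) x1 = 6, x7 = 13; 6 ≤ 13 (want >) — fails.
7) x7 = 13, x1 = 6; distinct — holds.

Constraints 3, 5, and 6 do not hold.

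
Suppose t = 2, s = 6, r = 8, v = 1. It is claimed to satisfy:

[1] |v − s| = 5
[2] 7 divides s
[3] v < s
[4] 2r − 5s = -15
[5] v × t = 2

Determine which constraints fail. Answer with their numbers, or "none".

Violated: 2 and 4.

[1] |1 − 6| = 5  holds
[2] 6 = 7×0 + 6, so 7 does not divide 6  fails
[3] v = 1, s = 6; 1 < 6  holds
[4] 2r − 5s = 2(8) − 5(6) = -14, not -15  fails
[5] v × t = 1 × 2 = 2  holds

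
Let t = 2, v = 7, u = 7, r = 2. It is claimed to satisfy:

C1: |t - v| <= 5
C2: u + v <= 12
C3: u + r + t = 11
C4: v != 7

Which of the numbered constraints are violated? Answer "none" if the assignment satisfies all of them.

C1: |2 - 7| = 5; 5 ≤ 5 — satisfied.
C2: u + v = 7 + 7 = 14; 14 > 12, bound 12 not met — violated.
C3: u + r + t = 7 + 2 + 2 = 11 — satisfied.
C4: v = 7, but 7 is required to differ — violated.

No — constraints 2 and 4 are not satisfied.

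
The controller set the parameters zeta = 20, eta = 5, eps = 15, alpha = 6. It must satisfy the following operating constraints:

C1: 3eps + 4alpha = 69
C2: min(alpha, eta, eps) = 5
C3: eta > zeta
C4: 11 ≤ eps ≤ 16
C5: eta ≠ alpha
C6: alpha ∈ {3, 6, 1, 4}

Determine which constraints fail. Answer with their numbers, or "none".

C1: 3eps + 4alpha = 3(15) + 4(6) = 69 — holds.
C2: min(6, 5, 15) = 5 — holds.
C3: eta = 5, zeta = 20; 5 ≤ 20 (want >) — does not hold.
C4: eps = 15 lies in [11, 16] — holds.
C5: eta = 5, alpha = 6; distinct — holds.
C6: alpha = 6 is in {3, 6, 1, 4} — holds.

No — constraint 3 is not satisfied.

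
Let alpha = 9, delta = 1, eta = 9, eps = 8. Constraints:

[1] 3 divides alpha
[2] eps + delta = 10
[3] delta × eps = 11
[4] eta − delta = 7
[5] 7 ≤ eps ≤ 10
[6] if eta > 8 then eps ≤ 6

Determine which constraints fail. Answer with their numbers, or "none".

[1] 9 / 3 = 3, so 3 divides 9  ✔
[2] eps + delta = 8 + 1 = 9, not 10  ✘
[3] delta × eps = 1 × 8 = 8, not 11  ✘
[4] eta − delta = 9 − 1 = 8, not 7  ✘
[5] eps = 8 lies in [7, 10]  ✔
[6] eta = 9 > 8, so we need eps ≤ 6; but eps = 8 > 6  ✘

The assignment fails constraints 2, 3, 4, and 6.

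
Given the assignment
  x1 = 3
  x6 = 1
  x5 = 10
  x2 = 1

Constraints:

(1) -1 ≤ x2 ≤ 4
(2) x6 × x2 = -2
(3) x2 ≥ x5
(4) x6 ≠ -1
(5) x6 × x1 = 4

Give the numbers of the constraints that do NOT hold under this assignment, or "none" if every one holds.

The assignment fails constraints 2, 3, 5.

(1) x2 = 1 lies in [-1, 4] — OK.
(2) x6 × x2 = 1 × 1 = 1, not -2 — violated.
(3) x2 = 1, x5 = 10; 1 < 10 (want ≥) — violated.
(4) x6 = 1, and 1 ≠ -1 — OK.
(5) x6 × x1 = 1 × 3 = 3, not 4 — violated.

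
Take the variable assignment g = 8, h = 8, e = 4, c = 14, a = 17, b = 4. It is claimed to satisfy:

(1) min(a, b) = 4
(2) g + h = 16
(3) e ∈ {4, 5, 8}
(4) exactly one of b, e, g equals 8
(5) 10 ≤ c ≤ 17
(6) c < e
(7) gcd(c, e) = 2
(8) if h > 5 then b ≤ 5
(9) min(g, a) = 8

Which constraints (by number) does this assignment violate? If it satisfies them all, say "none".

(1) min(17, 4) = 4 — satisfied.
(2) g + h = 8 + 8 = 16 — satisfied.
(3) e = 4 is in {4, 5, 8} — satisfied.
(4) b=4, e=4, g=8; 1 of them equals 8 — satisfied.
(5) c = 14 lies in [10, 17] — satisfied.
(6) c = 14, e = 4; 14 ≥ 4 (want <) — violated.
(7) gcd(14, 4) = 2 — satisfied.
(8) h = 8 > 5, so we need b ≤ 5; b = 4 ≤ 5 — satisfied.
(9) min(8, 17) = 8 — satisfied.

Constraint 6 does not hold.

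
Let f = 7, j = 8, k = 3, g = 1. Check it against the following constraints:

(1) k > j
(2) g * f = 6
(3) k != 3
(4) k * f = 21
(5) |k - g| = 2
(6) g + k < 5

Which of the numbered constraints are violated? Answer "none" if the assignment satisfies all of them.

(1) k = 3, j = 8; 3 ≤ 8 (want >) — fails.
(2) g * f = 1 * 7 = 7, not 6 — fails.
(3) k = 3, but 3 is required to differ — fails.
(4) k * f = 3 * 7 = 21 — holds.
(5) |3 - 1| = 2 — holds.
(6) g + k = 1 + 3 = 4; 4 < 5 — holds.

Violated: 1, 2, 3.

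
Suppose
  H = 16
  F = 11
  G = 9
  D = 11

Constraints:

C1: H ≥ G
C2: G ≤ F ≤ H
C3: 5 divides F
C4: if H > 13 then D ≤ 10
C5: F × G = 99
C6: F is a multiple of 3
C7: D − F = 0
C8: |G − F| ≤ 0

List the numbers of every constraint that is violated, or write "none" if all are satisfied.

C1: H = 16, G = 9; 16 ≥ 9  yes
C2: values 9 ≤ 11 ≤ 16  yes
C3: 11 = 5×2 + 1, so 5 does not divide 11  no
C4: H = 16 > 13, so we need D ≤ 10; but D = 11 > 10  no
C5: F × G = 11 × 9 = 99  yes
C6: 11 = 3×3 + 2, so 3 does not divide 11  no
C7: D − F = 11 − 11 = 0  yes
C8: |9 − 11| = 2; 2 > 0, exceeds bound 0  no

Constraints 3, 4, 6, and 8 do not hold.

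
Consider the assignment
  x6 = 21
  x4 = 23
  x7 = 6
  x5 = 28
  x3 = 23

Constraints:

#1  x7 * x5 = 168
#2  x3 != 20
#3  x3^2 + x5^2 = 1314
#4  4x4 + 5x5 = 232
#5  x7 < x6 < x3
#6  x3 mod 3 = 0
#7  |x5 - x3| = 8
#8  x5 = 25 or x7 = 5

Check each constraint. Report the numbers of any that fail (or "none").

#1 x7 * x5 = 6 * 28 = 168 — OK.
#2 x3 = 23, and 23 ≠ 20 — OK.
#3 x3^2 + x5^2 = 23^2 + 28^2 = 529 + 784 = 1313, not 1314 — violated.
#4 4x4 + 5x5 = 4(23) + 5(28) = 232 — OK.
#5 values 6 < 21 < 23 — OK.
#6 23 mod 3 = 2, not 0 — violated.
#7 |28 - 23| = 5, not 8 — violated.
#8 x5 = 28 ≠ 25 and x7 = 6 ≠ 5; both disjuncts false — violated.

Violated: 3, 6, 7, and 8.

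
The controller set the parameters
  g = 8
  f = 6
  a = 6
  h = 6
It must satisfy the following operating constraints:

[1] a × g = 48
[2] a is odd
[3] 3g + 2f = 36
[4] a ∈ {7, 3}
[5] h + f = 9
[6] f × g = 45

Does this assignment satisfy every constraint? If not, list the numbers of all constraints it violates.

[1] a × g = 6 × 8 = 48 — holds.
[2] a = 6 is even — does not hold.
[3] 3g + 2f = 3(8) + 2(6) = 36 — holds.
[4] a = 6 is not in {7, 3} — does not hold.
[5] h + f = 6 + 6 = 12, not 9 — does not hold.
[6] f × g = 6 × 8 = 48, not 45 — does not hold.

Constraints 2, 4, 5, 6 do not hold.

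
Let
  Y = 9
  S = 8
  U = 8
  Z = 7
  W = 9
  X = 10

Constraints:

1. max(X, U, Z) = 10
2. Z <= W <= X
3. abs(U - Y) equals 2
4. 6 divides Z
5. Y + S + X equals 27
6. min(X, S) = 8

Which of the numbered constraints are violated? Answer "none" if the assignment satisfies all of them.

1. max(10, 8, 7) = 10 — satisfied.
2. values 7 <= 9 <= 10 — satisfied.
3. abs(8 - 9) = 1, not 2 — violated.
4. 7 = 6*1 + 1, so 6 does not divide 7 — violated.
5. Y + S + X = 9 + 8 + 10 = 27 — satisfied.
6. min(10, 8) = 8 — satisfied.

Constraints 3 and 4 do not hold.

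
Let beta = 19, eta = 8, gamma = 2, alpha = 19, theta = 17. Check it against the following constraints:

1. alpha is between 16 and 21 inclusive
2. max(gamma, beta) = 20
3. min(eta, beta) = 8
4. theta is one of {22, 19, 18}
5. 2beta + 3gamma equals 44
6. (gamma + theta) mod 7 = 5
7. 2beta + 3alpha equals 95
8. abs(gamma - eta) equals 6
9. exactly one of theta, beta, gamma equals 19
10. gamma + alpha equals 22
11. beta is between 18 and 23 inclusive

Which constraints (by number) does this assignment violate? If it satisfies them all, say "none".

1. alpha = 19 lies in [16, 21] — holds.
2. max(2, 19) = 19, not 20 — does not hold.
3. min(8, 19) = 8 — holds.
4. theta = 17 is not in {22, 19, 18} — does not hold.
5. 2beta + 3gamma = 2(19) + 3(2) = 44 — holds.
6. gamma + theta = 19; 19 mod 7 = 5 — holds.
7. 2beta + 3alpha = 2(19) + 3(19) = 95 — holds.
8. abs(2 - 8) = 6 — holds.
9. theta=17, beta=19, gamma=2; 1 of them equals 19 — holds.
10. gamma + alpha = 2 + 19 = 21, not 22 — does not hold.
11. beta = 19 lies in [18, 23] — holds.

Constraints 2, 4, and 10 are violated.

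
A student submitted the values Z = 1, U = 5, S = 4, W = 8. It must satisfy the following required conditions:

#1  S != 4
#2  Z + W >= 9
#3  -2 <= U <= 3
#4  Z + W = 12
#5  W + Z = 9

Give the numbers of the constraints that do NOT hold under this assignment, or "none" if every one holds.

Constraints 1, 3, 4 are violated.

#1 S = 4, but 4 is required to differ — fails.
#2 Z + W = 1 + 8 = 9; 9 ≥ 9 — holds.
#3 U = 5 is outside [-2, 3] — fails.
#4 Z + W = 1 + 8 = 9, not 12 — fails.
#5 W + Z = 8 + 1 = 9 — holds.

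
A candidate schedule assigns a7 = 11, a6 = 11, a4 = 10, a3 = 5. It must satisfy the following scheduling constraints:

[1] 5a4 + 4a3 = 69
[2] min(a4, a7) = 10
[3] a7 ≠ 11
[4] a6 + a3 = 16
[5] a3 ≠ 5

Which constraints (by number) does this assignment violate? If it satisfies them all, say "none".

Violated: 1, 3, 5.

[1] 5a4 + 4a3 = 5(10) + 4(5) = 70, not 69  false
[2] min(10, 11) = 10  true
[3] a7 = 11, but 11 is required to differ  false
[4] a6 + a3 = 11 + 5 = 16  true
[5] a3 = 5, but 5 is required to differ  false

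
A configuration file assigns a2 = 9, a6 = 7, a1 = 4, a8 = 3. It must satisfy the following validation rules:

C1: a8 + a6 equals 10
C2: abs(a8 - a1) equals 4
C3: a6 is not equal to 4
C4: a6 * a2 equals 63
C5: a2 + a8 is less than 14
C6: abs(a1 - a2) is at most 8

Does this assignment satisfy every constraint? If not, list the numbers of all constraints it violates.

No — constraint 2 is not satisfied.

C1: a8 + a6 = 3 + 7 = 10  yes
C2: abs(3 - 4) = 1, not 4  no
C3: a6 = 7, and 7 ≠ 4  yes
C4: a6 * a2 = 7 * 9 = 63  yes
C5: a2 + a8 = 9 + 3 = 12; 12 < 14  yes
C6: abs(4 - 9) = 5; 5 ≤ 8  yes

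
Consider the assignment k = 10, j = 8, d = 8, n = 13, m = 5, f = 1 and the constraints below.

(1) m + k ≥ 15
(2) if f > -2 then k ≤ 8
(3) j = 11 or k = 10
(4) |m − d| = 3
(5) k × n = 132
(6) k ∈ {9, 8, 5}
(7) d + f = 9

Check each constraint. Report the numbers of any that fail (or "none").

Constraints 2, 5, 6 do not hold.

(1) m + k = 5 + 10 = 15; 15 ≥ 15  ✔
(2) f = 1 > -2, so we need k ≤ 8; but k = 10 > 8  ✘
(3) j = 8 ≠ 11, but k = 10 = 10 (second disjunct)  ✔
(4) |5 − 8| = 3  ✔
(5) k × n = 10 × 13 = 130, not 132  ✘
(6) k = 10 is not in {9, 8, 5}  ✘
(7) d + f = 8 + 1 = 9  ✔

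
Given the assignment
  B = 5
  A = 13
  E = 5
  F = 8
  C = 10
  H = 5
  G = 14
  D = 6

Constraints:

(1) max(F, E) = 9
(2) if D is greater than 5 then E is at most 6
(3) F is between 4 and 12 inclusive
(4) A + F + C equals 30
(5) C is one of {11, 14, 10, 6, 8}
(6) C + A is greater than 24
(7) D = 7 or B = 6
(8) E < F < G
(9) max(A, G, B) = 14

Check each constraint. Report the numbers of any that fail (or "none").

Violated: 1, 4, 6, and 7.

(1) max(8, 5) = 8, not 9  no
(2) D = 6 > 5, so we need E ≤ 6; E = 5 ≤ 6  yes
(3) F = 8 lies in [4, 12]  yes
(4) A + F + C = 13 + 8 + 10 = 31, not 30  no
(5) C = 10 is in {11, 14, 10, 6, 8}  yes
(6) C + A = 10 + 13 = 23; 23 ≤ 24, bound 24 not met  no
(7) D = 6 ≠ 7 and B = 5 ≠ 6; both disjuncts false  no
(8) values 5 < 8 < 14  yes
(9) max(13, 14, 5) = 14  yes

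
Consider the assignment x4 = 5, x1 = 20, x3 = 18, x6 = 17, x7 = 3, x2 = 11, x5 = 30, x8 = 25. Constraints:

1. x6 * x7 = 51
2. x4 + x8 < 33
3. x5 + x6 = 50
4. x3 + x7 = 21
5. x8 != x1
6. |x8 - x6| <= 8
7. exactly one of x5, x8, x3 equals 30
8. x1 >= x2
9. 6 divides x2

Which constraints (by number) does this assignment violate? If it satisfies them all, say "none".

No — constraints 3, 9 are not satisfied.

1. x6 * x7 = 17 * 3 = 51 — holds.
2. x4 + x8 = 5 + 25 = 30; 30 < 33 — holds.
3. x5 + x6 = 30 + 17 = 47, not 50 — does not hold.
4. x3 + x7 = 18 + 3 = 21 — holds.
5. x8 = 25, x1 = 20; distinct — holds.
6. |25 - 17| = 8; 8 ≤ 8 — holds.
7. x5=30, x8=25, x3=18; 1 of them equals 30 — holds.
8. x1 = 20, x2 = 11; 20 ≥ 11 — holds.
9. 11 = 6*1 + 5, so 6 does not divide 11 — does not hold.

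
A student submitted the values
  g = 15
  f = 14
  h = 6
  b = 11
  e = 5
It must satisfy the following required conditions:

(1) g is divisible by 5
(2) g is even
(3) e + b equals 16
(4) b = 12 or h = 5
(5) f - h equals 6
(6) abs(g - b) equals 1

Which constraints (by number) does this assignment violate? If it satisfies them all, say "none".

(1) 15 / 5 = 3, so 5 divides 15 — holds.
(2) g = 15 is odd — fails.
(3) e + b = 5 + 11 = 16 — holds.
(4) b = 11 ≠ 12 and h = 6 ≠ 5; both disjuncts false — fails.
(5) f - h = 14 - 6 = 8, not 6 — fails.
(6) abs(15 - 11) = 4, not 1 — fails.

Violated: 2, 4, 5, and 6.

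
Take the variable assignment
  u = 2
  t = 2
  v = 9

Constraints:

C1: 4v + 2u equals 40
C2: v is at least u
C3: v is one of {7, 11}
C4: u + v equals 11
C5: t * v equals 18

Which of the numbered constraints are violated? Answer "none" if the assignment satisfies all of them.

Constraint 3 does not hold.

C1: 4v + 2u = 4(9) + 2(2) = 40  OK
C2: v = 9, u = 2; 9 ≥ 2  OK
C3: v = 9 is not in {7, 11}  FAIL
C4: u + v = 2 + 9 = 11  OK
C5: t * v = 2 * 9 = 18  OK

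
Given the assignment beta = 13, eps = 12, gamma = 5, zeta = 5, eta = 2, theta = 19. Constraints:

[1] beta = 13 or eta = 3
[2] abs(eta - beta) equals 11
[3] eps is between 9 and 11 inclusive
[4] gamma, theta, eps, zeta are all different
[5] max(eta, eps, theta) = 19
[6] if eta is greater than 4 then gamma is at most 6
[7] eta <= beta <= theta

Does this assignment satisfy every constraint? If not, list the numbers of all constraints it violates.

[1] beta = 13 = 13 (first disjunct)  true
[2] abs(2 - 13) = 11  true
[3] eps = 12 is outside [9, 11]  false
[4] gamma = zeta = 5, not all different  false
[5] max(2, 12, 19) = 19  true
[6] eta = 2, not > 4; antecedent false, conditional vacuously true  true
[7] values 2 <= 13 <= 19  true

No — constraints 3, 4 are not satisfied.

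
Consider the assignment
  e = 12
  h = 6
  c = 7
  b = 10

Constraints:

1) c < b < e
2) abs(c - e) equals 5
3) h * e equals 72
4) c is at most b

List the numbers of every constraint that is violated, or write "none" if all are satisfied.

1) values 7 < 10 < 12 — satisfied.
2) abs(7 - 12) = 5 — satisfied.
3) h * e = 6 * 12 = 72 — satisfied.
4) c = 7, b = 10; 7 ≤ 10 — satisfied.

None — every constraint holds.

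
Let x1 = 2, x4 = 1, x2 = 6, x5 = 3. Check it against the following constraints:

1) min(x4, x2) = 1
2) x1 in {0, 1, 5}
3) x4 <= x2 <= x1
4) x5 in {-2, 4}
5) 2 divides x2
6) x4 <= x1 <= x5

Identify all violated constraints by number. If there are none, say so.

1) min(1, 6) = 1  OK
2) x1 = 2 is not in {0, 1, 5}  FAIL
3) values 1, 6, 2; x2 = 6 is not <= x1 = 2  FAIL
4) x5 = 3 is not in {-2, 4}  FAIL
5) 6 / 2 = 3, so 2 divides 6  OK
6) values 1 <= 2 <= 3  OK

Constraints 2, 3, 4 are violated.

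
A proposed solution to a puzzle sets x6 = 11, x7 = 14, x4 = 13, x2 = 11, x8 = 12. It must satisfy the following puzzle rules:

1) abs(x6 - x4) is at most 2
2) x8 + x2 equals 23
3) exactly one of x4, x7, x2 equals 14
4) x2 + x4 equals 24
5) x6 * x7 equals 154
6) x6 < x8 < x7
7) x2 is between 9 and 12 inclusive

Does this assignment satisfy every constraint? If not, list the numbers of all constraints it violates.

No violations.

1) abs(11 - 13) = 2; 2 ≤ 2  true
2) x8 + x2 = 12 + 11 = 23  true
3) x4=13, x7=14, x2=11; 1 of them equals 14  true
4) x2 + x4 = 11 + 13 = 24  true
5) x6 * x7 = 11 * 14 = 154  true
6) values 11 < 12 < 14  true
7) x2 = 11 lies in [9, 12]  true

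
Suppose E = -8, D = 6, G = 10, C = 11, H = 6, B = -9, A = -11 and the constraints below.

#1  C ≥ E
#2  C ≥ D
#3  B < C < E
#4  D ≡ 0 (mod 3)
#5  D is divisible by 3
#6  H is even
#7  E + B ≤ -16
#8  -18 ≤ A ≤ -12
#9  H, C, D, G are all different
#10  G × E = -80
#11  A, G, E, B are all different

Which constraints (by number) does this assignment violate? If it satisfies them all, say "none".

#1 C = 11, E = -8; 11 ≥ -8  OK
#2 C = 11, D = 6; 11 ≥ 6  OK
#3 values -9, 11, -8; C = 11 is not < E = -8  FAIL
#4 6 mod 3 = 0  OK
#5 6 / 3 = 2, so 3 divides 6  OK
#6 H = 6 is even  OK
#7 E + B = -8 + (-9) = -17; -17 ≤ -16  OK
#8 A = -11 is outside [-18, -12]  FAIL
#9 H = D = 6, not all different  FAIL
#10 G × E = 10 × (-8) = -80  OK
#11 values -11, 10, -8, -9 are pairwise distinct  OK

Constraints 3, 8, and 9 do not hold.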